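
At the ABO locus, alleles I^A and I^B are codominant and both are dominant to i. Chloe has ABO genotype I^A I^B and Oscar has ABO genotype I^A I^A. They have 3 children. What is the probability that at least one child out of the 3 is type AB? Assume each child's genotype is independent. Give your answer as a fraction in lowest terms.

ABO cross I^A I^B × I^A I^A → 1/2 A, 1/2 AB.
So P(type AB) = 1/2 per child.
P(none) = (1/2)^3 = 1/8; P(at least one) = 1 − 1/8 = 7/8.

7/8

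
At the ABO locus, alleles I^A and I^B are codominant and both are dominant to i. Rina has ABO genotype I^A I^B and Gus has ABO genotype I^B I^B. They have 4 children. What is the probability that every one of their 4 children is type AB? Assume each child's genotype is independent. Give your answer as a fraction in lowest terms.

1/16

ABO cross I^A I^B × I^B I^B → 1/2 B, 1/2 AB.
So P(type AB) = 1/2 per child.
All 4 independent: (1/2)^4 = 1/16.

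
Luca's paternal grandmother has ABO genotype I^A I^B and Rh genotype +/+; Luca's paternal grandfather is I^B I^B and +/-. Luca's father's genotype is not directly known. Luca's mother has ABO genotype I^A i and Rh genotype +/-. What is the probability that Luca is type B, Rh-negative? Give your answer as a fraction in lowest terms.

Luca's father's ABO genotype from I^A I^B × I^B I^B: 1/2 I^A I^B, 1/2 I^B I^B.
Crossing each possibility with the mother I^A i and summing P(type B): 1/2·1/4 + 1/2·1/2 = 3/8.
Similarly for Rh via the father's Rh distribution: P(Rh-) = 1/8.
Independent loci: 3/8 × 1/8 = 3/64.

3/64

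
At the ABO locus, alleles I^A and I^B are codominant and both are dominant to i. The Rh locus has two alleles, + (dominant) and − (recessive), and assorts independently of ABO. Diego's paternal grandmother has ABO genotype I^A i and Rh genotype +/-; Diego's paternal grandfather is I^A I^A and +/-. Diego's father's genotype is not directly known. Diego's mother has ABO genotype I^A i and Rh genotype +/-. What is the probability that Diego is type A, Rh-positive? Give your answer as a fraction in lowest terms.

21/32

Diego's father's ABO genotype from I^A i × I^A I^A: 1/2 I^A I^A, 1/2 I^A i.
Crossing each possibility with the mother I^A i and summing P(type A): 1/2·1 + 1/2·3/4 = 7/8.
Similarly for Rh via the father's Rh distribution: P(Rh+) = 3/4.
Independent loci: 7/8 × 3/4 = 21/32.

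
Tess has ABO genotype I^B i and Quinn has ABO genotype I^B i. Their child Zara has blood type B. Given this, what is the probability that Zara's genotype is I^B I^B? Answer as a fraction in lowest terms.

Cross I^B i × I^B i → 1/4 I^B I^B, 1/2 I^B i, 1/4 i i.
Type-B genotypes among offspring: I^B I^B (1/4), I^B i (1/2); total 3/4.
P(I^B I^B | type B) = (1/4) / (3/4) = 1/3.

1/3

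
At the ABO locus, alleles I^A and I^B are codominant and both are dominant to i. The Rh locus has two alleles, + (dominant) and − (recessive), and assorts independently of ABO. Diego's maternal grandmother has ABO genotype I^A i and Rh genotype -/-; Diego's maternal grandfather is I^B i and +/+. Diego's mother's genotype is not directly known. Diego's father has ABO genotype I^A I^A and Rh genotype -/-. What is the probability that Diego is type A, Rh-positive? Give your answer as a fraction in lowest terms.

3/8

Diego's mother's ABO genotype from I^A i × I^B i: 1/4 I^A I^B, 1/4 I^A i, 1/4 I^B i, 1/4 i i.
Crossing each possibility with the father I^A I^A and summing P(type A): 1/4·1/2 + 1/4·1 + 1/4·1/2 + 1/4·1 = 3/4.
Similarly for Rh via the mother's Rh distribution: P(Rh+) = 1/2.
Independent loci: 3/4 × 1/2 = 3/8.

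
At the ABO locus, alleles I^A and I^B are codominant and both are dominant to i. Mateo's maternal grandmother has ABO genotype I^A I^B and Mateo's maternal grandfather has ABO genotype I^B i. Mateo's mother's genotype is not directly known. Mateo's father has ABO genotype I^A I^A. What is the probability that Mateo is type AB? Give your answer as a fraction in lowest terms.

Mateo's mother's ABO genotype from I^A I^B × I^B i: 1/4 I^A I^B, 1/4 I^A i, 1/4 I^B I^B, 1/4 I^B i.
Crossing each possibility with the father I^A I^A and summing P(type AB): 1/4·1/2 + 1/4·0 + 1/4·1 + 1/4·1/2 = 1/2.

1/2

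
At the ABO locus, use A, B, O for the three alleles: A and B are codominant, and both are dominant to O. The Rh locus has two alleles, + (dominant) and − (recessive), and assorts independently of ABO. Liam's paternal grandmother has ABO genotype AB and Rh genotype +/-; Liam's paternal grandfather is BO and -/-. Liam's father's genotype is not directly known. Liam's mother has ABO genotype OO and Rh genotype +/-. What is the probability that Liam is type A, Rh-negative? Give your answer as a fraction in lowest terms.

Liam's father's ABO genotype from AB × BO: 1/4 AB, 1/4 AO, 1/4 BB, 1/4 BO.
Crossing each possibility with the mother OO and summing P(type A): 1/4·1/2 + 1/4·1/2 + 1/4·0 + 1/4·0 = 1/4.
Similarly for Rh via the father's Rh distribution: P(Rh-) = 3/8.
Independent loci: 1/4 × 3/8 = 3/32.

3/32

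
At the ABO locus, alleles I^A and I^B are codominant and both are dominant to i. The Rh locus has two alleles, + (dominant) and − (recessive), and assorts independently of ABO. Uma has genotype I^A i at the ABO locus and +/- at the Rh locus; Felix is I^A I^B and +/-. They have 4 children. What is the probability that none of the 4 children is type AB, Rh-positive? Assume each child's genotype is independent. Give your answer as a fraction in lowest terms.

28561/65536

ABO cross I^A i × I^A I^B → 1/2 A, 1/4 B, 1/4 AB.
Rh cross +/- × +/- → 3/4 Rh+, 1/4 Rh-; so P(type AB, Rh-positive) = 1/4 × 3/4 = 3/16 per child.
P(not type AB, Rh-positive) = 13/16 for one child; (13/16)^4 = 28561/65536.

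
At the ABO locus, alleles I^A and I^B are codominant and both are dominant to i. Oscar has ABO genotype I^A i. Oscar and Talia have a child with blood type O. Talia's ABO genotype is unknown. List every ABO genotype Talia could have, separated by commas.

For each candidate genotype of Talia, check whether crossing it with I^A i can produce every observed child phenotype.
  I^A I^A → possible child types {A} ✗
  I^A I^B → possible child types {A, B, AB} ✗
  I^A i → possible child types {O, A} ✓
  I^B I^B → possible child types {B, AB} ✗
  I^B i → possible child types {O, A, B, AB} ✓
  i i → possible child types {O, A} ✓

I^A i, I^B i, i i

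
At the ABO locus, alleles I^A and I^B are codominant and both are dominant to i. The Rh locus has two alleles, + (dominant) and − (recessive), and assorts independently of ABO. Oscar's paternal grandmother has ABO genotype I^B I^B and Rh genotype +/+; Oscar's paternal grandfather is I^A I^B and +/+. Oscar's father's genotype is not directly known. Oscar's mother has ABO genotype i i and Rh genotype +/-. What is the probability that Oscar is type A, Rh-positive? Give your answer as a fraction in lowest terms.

1/4

Oscar's father's ABO genotype from I^B I^B × I^A I^B: 1/2 I^A I^B, 1/2 I^B I^B.
Crossing each possibility with the mother i i and summing P(type A): 1/2·1/2 + 1/2·0 = 1/4.
Similarly for Rh via the father's Rh distribution: P(Rh+) = 1.
Independent loci: 1/4 × 1 = 1/4.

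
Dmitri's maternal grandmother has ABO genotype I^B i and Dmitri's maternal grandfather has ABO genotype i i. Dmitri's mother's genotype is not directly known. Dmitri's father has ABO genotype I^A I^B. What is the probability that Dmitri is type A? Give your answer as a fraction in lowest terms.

3/8

Dmitri's mother's ABO genotype from I^B i × i i: 1/2 I^B i, 1/2 i i.
Crossing each possibility with the father I^A I^B and summing P(type A): 1/2·1/4 + 1/2·1/2 = 3/8.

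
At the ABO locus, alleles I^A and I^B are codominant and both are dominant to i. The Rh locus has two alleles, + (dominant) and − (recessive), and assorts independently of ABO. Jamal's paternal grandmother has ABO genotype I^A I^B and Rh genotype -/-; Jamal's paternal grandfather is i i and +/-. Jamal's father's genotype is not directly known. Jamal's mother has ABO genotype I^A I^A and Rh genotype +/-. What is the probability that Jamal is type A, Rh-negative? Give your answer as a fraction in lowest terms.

9/32

Jamal's father's ABO genotype from I^A I^B × i i: 1/2 I^A i, 1/2 I^B i.
Crossing each possibility with the mother I^A I^A and summing P(type A): 1/2·1 + 1/2·1/2 = 3/4.
Similarly for Rh via the father's Rh distribution: P(Rh-) = 3/8.
Independent loci: 3/4 × 3/8 = 9/32.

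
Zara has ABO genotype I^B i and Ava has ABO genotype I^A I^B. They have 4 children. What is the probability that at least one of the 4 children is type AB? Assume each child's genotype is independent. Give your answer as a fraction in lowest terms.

ABO cross I^B i × I^A I^B → 1/4 A, 1/2 B, 1/4 AB.
So P(type AB) = 1/4 per child.
P(none) = (3/4)^4 = 81/256; P(at least one) = 1 − 81/256 = 175/256.

175/256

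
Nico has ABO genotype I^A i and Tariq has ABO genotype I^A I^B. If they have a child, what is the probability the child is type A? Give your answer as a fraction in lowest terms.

1/2

ABO cross I^A i × I^A I^B → offspring phenotypes: 1/2 A, 1/4 B, 1/4 AB.
So P(type A) = 1/2.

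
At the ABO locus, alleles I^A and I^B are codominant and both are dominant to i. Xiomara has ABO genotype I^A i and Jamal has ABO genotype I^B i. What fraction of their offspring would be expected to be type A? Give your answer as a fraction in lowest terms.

ABO cross I^A i × I^B i → offspring phenotypes: 1/4 O, 1/4 A, 1/4 B, 1/4 AB.
So P(type A) = 1/4.

1/4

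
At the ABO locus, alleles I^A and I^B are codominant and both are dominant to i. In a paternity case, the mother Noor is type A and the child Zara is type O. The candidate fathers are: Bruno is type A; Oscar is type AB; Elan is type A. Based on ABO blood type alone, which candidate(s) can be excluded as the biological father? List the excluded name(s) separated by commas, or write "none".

A candidate is excluded only if no genotype consistent with his phenotype could produce a type O child with a type A mother.
Oscar (type AB): no genotype consistent with that phenotype can produce a type-O child with a type-A mother.

Oscar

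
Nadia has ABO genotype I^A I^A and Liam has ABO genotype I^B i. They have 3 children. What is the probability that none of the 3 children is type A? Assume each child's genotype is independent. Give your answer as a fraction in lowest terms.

ABO cross I^A I^A × I^B i → 1/2 A, 1/2 AB.
So P(type A) = 1/2 per child.
P(not type A) = 1/2 for one child; (1/2)^3 = 1/8.

1/8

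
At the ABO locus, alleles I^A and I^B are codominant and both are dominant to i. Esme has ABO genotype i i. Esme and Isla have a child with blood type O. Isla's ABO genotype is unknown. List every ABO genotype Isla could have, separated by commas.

I^A i, I^B i, i i

For each candidate genotype of Isla, check whether crossing it with i i can produce every observed child phenotype.
  I^A I^A → possible child types {A} ✗
  I^A I^B → possible child types {A, B} ✗
  I^A i → possible child types {O, A} ✓
  I^B I^B → possible child types {B} ✗
  I^B i → possible child types {O, B} ✓
  i i → possible child types {O} ✓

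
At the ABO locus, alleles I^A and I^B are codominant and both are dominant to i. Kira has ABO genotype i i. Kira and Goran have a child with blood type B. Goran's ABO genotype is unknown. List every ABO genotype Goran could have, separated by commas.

I^A I^B, I^B I^B, I^B i

For each candidate genotype of Goran, check whether crossing it with i i can produce every observed child phenotype.
  I^A I^A → possible child types {A} ✗
  I^A I^B → possible child types {A, B} ✓
  I^A i → possible child types {O, A} ✗
  I^B I^B → possible child types {B} ✓
  I^B i → possible child types {O, B} ✓
  i i → possible child types {O} ✗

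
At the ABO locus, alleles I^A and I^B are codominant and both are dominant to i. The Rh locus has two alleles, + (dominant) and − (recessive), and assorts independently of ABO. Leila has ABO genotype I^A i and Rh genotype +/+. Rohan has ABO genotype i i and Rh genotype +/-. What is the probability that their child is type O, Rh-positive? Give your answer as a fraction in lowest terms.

ABO cross I^A i × i i → offspring phenotypes: 1/2 O, 1/2 A.
Rh cross +/+ × +/- → 1 Rh+.
Independent loci: P(type O, Rh-positive) = 1/2 × 1 = 1/2.

1/2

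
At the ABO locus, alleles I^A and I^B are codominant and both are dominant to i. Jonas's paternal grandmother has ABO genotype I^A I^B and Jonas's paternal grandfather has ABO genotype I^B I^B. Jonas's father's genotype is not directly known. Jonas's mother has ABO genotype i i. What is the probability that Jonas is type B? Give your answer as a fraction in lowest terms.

3/4

Jonas's father's ABO genotype from I^A I^B × I^B I^B: 1/2 I^A I^B, 1/2 I^B I^B.
Crossing each possibility with the mother i i and summing P(type B): 1/2·1/2 + 1/2·1 = 3/4.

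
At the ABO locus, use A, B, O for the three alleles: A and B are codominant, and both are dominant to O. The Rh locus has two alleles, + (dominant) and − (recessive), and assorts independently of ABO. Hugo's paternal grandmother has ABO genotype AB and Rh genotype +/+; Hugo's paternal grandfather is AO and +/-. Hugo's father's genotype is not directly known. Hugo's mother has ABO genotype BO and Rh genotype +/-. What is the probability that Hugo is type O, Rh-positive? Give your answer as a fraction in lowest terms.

7/64

Hugo's father's ABO genotype from AB × AO: 1/4 AA, 1/4 AB, 1/4 AO, 1/4 BO.
Crossing each possibility with the mother BO and summing P(type O): 1/4·0 + 1/4·0 + 1/4·1/4 + 1/4·1/4 = 1/8.
Similarly for Rh via the father's Rh distribution: P(Rh+) = 7/8.
Independent loci: 1/8 × 7/8 = 7/64.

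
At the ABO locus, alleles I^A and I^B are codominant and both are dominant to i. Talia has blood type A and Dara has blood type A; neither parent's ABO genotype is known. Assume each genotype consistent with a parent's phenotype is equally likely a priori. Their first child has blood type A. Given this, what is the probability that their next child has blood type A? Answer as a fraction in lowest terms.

19/20

Possible genotypes: Talia ∈ {I^A I^A, I^A i}; Dara ∈ {I^A I^A, I^A i}.
Weight each parental genotype pair by prior × P(type-A child):
  I^A I^A × I^A I^A: posterior weight 4/15; P(next child type A) = 1.
  I^A I^A × I^A i: posterior weight 4/15; P(next child type A) = 1.
  I^A i × I^A I^A: posterior weight 4/15; P(next child type A) = 1.
  I^A i × I^A i: posterior weight 1/5; P(next child type A) = 3/4.
Weighted sum = 19/20.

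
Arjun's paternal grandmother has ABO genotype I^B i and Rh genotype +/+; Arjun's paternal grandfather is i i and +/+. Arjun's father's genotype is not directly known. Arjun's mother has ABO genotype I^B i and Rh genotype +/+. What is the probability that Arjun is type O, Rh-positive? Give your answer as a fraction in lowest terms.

Arjun's father's ABO genotype from I^B i × i i: 1/2 I^B i, 1/2 i i.
Crossing each possibility with the mother I^B i and summing P(type O): 1/2·1/4 + 1/2·1/2 = 3/8.
Similarly for Rh via the father's Rh distribution: P(Rh+) = 1.
Independent loci: 3/8 × 1 = 3/8.

3/8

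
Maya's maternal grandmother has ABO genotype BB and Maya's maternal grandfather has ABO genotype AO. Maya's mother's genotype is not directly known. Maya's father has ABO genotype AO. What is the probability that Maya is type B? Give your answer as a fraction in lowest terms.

1/4

Maya's mother's ABO genotype from BB × AO: 1/2 AB, 1/2 BO.
Crossing each possibility with the father AO and summing P(type B): 1/2·1/4 + 1/2·1/4 = 1/4.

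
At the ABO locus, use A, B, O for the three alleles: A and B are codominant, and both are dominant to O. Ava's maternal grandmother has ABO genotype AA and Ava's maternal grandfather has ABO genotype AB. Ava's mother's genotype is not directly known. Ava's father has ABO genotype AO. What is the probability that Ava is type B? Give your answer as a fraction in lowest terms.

1/8

Ava's mother's ABO genotype from AA × AB: 1/2 AA, 1/2 AB.
Crossing each possibility with the father AO and summing P(type B): 1/2·0 + 1/2·1/4 = 1/8.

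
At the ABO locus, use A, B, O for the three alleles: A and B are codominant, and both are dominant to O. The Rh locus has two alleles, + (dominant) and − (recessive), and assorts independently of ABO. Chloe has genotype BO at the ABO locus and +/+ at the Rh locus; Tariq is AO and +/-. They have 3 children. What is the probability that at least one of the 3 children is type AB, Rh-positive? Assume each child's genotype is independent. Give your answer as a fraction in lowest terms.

37/64

ABO cross BO × AO → 1/4 O, 1/4 A, 1/4 B, 1/4 AB.
Rh cross +/+ × +/- → 1 Rh+; so P(type AB, Rh-positive) = 1/4 × 1 = 1/4 per child.
P(none) = (3/4)^3 = 27/64; P(at least one) = 1 − 27/64 = 37/64.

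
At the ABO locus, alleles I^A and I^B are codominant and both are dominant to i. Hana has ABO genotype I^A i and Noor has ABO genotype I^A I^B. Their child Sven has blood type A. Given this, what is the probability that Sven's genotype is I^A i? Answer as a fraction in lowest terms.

1/2

Cross I^A i × I^A I^B → 1/4 I^A I^A, 1/4 I^A I^B, 1/4 I^A i, 1/4 I^B i.
Type-A genotypes among offspring: I^A I^A (1/4), I^A i (1/4); total 1/2.
P(I^A i | type A) = (1/4) / (1/2) = 1/2.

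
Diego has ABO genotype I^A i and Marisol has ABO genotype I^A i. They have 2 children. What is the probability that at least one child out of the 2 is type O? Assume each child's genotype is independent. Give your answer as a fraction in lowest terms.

ABO cross I^A i × I^A i → 1/4 O, 3/4 A.
So P(type O) = 1/4 per child.
P(none) = (3/4)^2 = 9/16; P(at least one) = 1 − 9/16 = 7/16.

7/16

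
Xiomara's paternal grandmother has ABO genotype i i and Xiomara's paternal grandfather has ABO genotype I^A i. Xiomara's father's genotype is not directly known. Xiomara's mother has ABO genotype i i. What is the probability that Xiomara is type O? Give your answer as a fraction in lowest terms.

Xiomara's father's ABO genotype from i i × I^A i: 1/2 I^A i, 1/2 i i.
Crossing each possibility with the mother i i and summing P(type O): 1/2·1/2 + 1/2·1 = 3/4.

3/4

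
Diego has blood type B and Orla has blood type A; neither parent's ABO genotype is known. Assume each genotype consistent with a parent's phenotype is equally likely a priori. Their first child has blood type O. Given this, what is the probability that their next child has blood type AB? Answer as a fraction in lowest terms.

Possible genotypes: Diego ∈ {I^B I^B, I^B i}; Orla ∈ {I^A I^A, I^A i}.
Weight each parental genotype pair by prior × P(type-O child):
  I^B i × I^A i: posterior weight 1; P(next child type AB) = 1/4.
Weighted sum = 1/4.

1/4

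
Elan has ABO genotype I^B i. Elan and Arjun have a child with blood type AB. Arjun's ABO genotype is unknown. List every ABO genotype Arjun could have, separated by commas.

For each candidate genotype of Arjun, check whether crossing it with I^B i can produce every observed child phenotype.
  I^A I^A → possible child types {A, AB} ✓
  I^A I^B → possible child types {A, B, AB} ✓
  I^A i → possible child types {O, A, B, AB} ✓
  I^B I^B → possible child types {B} ✗
  I^B i → possible child types {O, B} ✗
  i i → possible child types {O, B} ✗

I^A I^A, I^A I^B, I^A i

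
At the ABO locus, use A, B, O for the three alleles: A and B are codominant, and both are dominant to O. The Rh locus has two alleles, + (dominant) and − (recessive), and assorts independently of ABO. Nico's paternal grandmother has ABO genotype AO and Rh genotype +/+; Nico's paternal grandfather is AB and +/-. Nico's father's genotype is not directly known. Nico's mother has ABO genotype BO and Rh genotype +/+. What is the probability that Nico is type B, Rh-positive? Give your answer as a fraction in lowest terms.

3/8

Nico's father's ABO genotype from AO × AB: 1/4 AA, 1/4 AB, 1/4 AO, 1/4 BO.
Crossing each possibility with the mother BO and summing P(type B): 1/4·0 + 1/4·1/2 + 1/4·1/4 + 1/4·3/4 = 3/8.
Similarly for Rh via the father's Rh distribution: P(Rh+) = 1.
Independent loci: 3/8 × 1 = 3/8.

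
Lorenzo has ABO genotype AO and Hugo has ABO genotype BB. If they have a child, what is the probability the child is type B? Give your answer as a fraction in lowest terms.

1/2

ABO cross AO × BB → offspring phenotypes: 1/2 B, 1/2 AB.
So P(type B) = 1/2.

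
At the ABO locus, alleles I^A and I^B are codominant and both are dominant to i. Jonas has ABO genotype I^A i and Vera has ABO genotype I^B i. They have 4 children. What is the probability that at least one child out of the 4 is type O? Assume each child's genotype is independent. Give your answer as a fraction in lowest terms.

ABO cross I^A i × I^B i → 1/4 O, 1/4 A, 1/4 B, 1/4 AB.
So P(type O) = 1/4 per child.
P(none) = (3/4)^4 = 81/256; P(at least one) = 1 − 81/256 = 175/256.

175/256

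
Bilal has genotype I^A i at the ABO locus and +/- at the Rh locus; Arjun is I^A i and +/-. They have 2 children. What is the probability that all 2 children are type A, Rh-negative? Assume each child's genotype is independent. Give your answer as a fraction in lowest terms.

9/256

ABO cross I^A i × I^A i → 1/4 O, 3/4 A.
Rh cross +/- × +/- → 3/4 Rh+, 1/4 Rh-; so P(type A, Rh-negative) = 3/4 × 1/4 = 3/16 per child.
All 2 independent: (3/16)^2 = 9/256.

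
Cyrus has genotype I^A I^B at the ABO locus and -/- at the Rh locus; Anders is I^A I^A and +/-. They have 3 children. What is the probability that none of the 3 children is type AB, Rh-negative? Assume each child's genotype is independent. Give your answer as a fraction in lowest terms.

27/64

ABO cross I^A I^B × I^A I^A → 1/2 A, 1/2 AB.
Rh cross -/- × +/- → 1/2 Rh+, 1/2 Rh-; so P(type AB, Rh-negative) = 1/2 × 1/2 = 1/4 per child.
P(not type AB, Rh-negative) = 3/4 for one child; (3/4)^3 = 27/64.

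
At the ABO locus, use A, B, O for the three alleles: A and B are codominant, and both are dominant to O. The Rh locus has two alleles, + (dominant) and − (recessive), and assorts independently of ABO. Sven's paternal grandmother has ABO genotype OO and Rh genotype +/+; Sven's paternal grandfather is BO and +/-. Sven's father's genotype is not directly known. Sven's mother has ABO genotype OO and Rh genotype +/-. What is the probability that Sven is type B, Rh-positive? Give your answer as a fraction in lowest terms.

Sven's father's ABO genotype from OO × BO: 1/2 BO, 1/2 OO.
Crossing each possibility with the mother OO and summing P(type B): 1/2·1/2 + 1/2·0 = 1/4.
Similarly for Rh via the father's Rh distribution: P(Rh+) = 7/8.
Independent loci: 1/4 × 7/8 = 7/32.

7/32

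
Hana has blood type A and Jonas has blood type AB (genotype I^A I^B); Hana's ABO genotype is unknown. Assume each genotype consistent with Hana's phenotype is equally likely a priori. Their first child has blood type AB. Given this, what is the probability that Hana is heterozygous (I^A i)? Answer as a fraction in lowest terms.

1/3

Possible genotypes: Hana ∈ {I^A I^A, I^A i}; Jonas ∈ {I^A I^B}.
Weight each parental genotype pair by prior × P(type-AB child):
  I^A I^A × I^A I^B: posterior weight 2/3.
  I^A i × I^A I^B: posterior weight 1/3.
Sum the posterior weight over pairs where Hana is I^A i: 1/3.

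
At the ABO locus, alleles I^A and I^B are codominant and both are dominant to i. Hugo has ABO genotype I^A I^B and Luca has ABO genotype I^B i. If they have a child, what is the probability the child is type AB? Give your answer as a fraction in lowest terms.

1/4

ABO cross I^A I^B × I^B i → offspring phenotypes: 1/4 A, 1/2 B, 1/4 AB.
So P(type AB) = 1/4.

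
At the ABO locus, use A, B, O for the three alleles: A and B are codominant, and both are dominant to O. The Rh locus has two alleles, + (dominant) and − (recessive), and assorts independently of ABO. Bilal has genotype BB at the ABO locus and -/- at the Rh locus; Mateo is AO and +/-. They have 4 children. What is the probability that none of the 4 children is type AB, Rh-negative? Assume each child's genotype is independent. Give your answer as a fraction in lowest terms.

81/256

ABO cross BB × AO → 1/2 B, 1/2 AB.
Rh cross -/- × +/- → 1/2 Rh+, 1/2 Rh-; so P(type AB, Rh-negative) = 1/2 × 1/2 = 1/4 per child.
P(not type AB, Rh-negative) = 3/4 for one child; (3/4)^4 = 81/256.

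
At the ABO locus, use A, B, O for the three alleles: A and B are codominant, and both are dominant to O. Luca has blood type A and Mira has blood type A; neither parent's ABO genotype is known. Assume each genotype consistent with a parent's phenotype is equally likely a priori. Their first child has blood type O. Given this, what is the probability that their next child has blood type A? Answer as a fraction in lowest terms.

3/4

Possible genotypes: Luca ∈ {AA, AO}; Mira ∈ {AA, AO}.
Weight each parental genotype pair by prior × P(type-O child):
  AO × AO: posterior weight 1; P(next child type A) = 3/4.
Weighted sum = 3/4.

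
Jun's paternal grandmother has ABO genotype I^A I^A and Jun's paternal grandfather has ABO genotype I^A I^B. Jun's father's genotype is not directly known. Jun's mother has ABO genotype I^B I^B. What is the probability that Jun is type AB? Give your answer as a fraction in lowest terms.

3/4

Jun's father's ABO genotype from I^A I^A × I^A I^B: 1/2 I^A I^A, 1/2 I^A I^B.
Crossing each possibility with the mother I^B I^B and summing P(type AB): 1/2·1 + 1/2·1/2 = 3/4.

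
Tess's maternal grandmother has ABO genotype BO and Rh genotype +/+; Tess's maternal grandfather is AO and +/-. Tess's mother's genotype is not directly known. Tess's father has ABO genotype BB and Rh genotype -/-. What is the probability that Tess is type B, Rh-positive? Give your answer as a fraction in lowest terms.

9/16

Tess's mother's ABO genotype from BO × AO: 1/4 AB, 1/4 AO, 1/4 BO, 1/4 OO.
Crossing each possibility with the father BB and summing P(type B): 1/4·1/2 + 1/4·1/2 + 1/4·1 + 1/4·1 = 3/4.
Similarly for Rh via the mother's Rh distribution: P(Rh+) = 3/4.
Independent loci: 3/4 × 3/4 = 9/16.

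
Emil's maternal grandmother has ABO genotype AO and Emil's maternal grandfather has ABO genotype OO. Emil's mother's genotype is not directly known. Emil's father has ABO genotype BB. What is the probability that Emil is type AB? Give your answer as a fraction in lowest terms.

Emil's mother's ABO genotype from AO × OO: 1/2 AO, 1/2 OO.
Crossing each possibility with the father BB and summing P(type AB): 1/2·1/2 + 1/2·0 = 1/4.

1/4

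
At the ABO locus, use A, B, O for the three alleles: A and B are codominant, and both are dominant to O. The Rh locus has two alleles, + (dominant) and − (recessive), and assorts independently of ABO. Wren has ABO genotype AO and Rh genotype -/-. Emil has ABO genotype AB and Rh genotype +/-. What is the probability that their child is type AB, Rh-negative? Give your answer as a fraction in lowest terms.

ABO cross AO × AB → offspring phenotypes: 1/2 A, 1/4 B, 1/4 AB.
Rh cross -/- × +/- → 1/2 Rh+, 1/2 Rh-.
Independent loci: P(type AB, Rh-negative) = 1/4 × 1/2 = 1/8.

1/8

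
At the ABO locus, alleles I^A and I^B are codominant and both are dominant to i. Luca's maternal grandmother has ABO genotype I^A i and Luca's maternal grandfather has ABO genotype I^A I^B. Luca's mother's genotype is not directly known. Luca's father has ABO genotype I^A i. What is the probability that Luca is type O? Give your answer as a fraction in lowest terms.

1/8

Luca's mother's ABO genotype from I^A i × I^A I^B: 1/4 I^A I^A, 1/4 I^A I^B, 1/4 I^A i, 1/4 I^B i.
Crossing each possibility with the father I^A i and summing P(type O): 1/4·0 + 1/4·0 + 1/4·1/4 + 1/4·1/4 = 1/8.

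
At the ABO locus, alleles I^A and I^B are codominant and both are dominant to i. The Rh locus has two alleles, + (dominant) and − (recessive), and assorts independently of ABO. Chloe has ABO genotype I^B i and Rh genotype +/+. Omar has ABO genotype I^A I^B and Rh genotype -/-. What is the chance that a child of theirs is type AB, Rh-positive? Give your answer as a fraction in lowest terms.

ABO cross I^B i × I^A I^B → offspring phenotypes: 1/4 A, 1/2 B, 1/4 AB.
Rh cross +/+ × -/- → 1 Rh+.
Independent loci: P(type AB, Rh-positive) = 1/4 × 1 = 1/4.

1/4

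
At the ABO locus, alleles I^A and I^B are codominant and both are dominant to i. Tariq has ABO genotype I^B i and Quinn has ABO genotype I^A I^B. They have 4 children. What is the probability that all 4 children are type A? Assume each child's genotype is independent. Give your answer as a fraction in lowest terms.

1/256

ABO cross I^B i × I^A I^B → 1/4 A, 1/2 B, 1/4 AB.
So P(type A) = 1/4 per child.
All 4 independent: (1/4)^4 = 1/256.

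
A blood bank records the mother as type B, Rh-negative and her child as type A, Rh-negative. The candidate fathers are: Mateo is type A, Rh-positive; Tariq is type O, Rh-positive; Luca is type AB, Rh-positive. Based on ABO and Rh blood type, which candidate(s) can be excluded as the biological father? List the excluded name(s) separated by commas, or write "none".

Tariq

A candidate is excluded only if no genotype consistent with his phenotype could produce a type A, Rh-negative child with a type B, Rh-negative mother.
Tariq (type O, Rh+): no genotype consistent with that phenotype can produce a type-A Rh- child with a type-B mother.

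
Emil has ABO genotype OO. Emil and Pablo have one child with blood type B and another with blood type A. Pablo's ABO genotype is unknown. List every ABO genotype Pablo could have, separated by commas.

AB

For each candidate genotype of Pablo, check whether crossing it with OO can produce every observed child phenotype.
  AA → possible child types {A} ✗
  AB → possible child types {A, B} ✓
  AO → possible child types {O, A} ✗
  BB → possible child types {B} ✗
  BO → possible child types {O, B} ✗
  OO → possible child types {O} ✗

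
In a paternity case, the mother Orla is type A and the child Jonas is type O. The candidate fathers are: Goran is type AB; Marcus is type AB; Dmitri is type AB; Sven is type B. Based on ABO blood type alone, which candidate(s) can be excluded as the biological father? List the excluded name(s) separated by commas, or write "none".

A candidate is excluded only if no genotype consistent with his phenotype could produce a type O child with a type A mother.
Goran (type AB): no genotype consistent with that phenotype can produce a type-O child with a type-A mother.
Marcus (type AB): no genotype consistent with that phenotype can produce a type-O child with a type-A mother.
Dmitri (type AB): no genotype consistent with that phenotype can produce a type-O child with a type-A mother.

Goran, Marcus, Dmitri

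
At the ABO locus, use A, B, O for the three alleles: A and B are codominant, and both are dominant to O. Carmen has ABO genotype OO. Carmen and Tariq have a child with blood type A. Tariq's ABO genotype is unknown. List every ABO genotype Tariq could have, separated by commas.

For each candidate genotype of Tariq, check whether crossing it with OO can produce every observed child phenotype.
  AA → possible child types {A} ✓
  AB → possible child types {A, B} ✓
  AO → possible child types {O, A} ✓
  BB → possible child types {B} ✗
  BO → possible child types {O, B} ✗
  OO → possible child types {O} ✗

AA, AB, AO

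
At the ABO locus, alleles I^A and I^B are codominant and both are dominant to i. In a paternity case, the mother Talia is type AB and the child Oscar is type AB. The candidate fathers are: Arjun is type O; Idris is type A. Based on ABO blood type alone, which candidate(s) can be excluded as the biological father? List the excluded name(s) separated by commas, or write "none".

A candidate is excluded only if no genotype consistent with his phenotype could produce a type AB child with a type AB mother.
Arjun (type O): no genotype consistent with that phenotype can produce a type-AB child with a type-AB mother.

Arjun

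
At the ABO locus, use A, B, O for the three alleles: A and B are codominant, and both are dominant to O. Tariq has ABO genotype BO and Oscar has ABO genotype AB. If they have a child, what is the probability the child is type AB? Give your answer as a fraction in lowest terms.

ABO cross BO × AB → offspring phenotypes: 1/4 A, 1/2 B, 1/4 AB.
So P(type AB) = 1/4.

1/4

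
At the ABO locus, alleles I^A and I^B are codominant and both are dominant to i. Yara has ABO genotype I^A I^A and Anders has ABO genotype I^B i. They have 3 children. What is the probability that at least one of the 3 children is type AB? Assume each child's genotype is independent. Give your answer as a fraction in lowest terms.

ABO cross I^A I^A × I^B i → 1/2 A, 1/2 AB.
So P(type AB) = 1/2 per child.
P(none) = (1/2)^3 = 1/8; P(at least one) = 1 − 1/8 = 7/8.

7/8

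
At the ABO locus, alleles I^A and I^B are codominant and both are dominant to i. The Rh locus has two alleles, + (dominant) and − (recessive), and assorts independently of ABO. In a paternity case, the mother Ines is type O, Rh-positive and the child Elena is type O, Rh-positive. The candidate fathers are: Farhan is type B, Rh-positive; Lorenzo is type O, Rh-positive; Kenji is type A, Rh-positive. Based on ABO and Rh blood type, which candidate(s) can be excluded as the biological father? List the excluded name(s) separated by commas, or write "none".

none

A candidate is excluded only if no genotype consistent with his phenotype could produce a type O, Rh-positive child with a type O, Rh-positive mother.
Every candidate has at least one consistent genotype combination, so none can be excluded.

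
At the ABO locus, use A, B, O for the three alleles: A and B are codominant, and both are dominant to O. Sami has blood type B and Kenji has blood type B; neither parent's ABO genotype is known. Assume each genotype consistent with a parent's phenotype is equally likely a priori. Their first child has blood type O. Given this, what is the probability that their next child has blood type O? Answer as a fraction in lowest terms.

Possible genotypes: Sami ∈ {BB, BO}; Kenji ∈ {BB, BO}.
Weight each parental genotype pair by prior × P(type-O child):
  BO × BO: posterior weight 1; P(next child type O) = 1/4.
Weighted sum = 1/4.

1/4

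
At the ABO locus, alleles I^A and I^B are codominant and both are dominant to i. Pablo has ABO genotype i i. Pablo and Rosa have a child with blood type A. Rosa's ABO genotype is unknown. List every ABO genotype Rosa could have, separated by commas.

I^A I^A, I^A I^B, I^A i

For each candidate genotype of Rosa, check whether crossing it with i i can produce every observed child phenotype.
  I^A I^A → possible child types {A} ✓
  I^A I^B → possible child types {A, B} ✓
  I^A i → possible child types {O, A} ✓
  I^B I^B → possible child types {B} ✗
  I^B i → possible child types {O, B} ✗
  i i → possible child types {O} ✗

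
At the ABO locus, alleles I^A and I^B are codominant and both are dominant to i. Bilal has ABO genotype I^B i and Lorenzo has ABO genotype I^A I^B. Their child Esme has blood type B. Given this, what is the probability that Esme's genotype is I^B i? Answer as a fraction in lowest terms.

1/2

Cross I^B i × I^A I^B → 1/4 I^A I^B, 1/4 I^A i, 1/4 I^B I^B, 1/4 I^B i.
Type-B genotypes among offspring: I^B I^B (1/4), I^B i (1/4); total 1/2.
P(I^B i | type B) = (1/4) / (1/2) = 1/2.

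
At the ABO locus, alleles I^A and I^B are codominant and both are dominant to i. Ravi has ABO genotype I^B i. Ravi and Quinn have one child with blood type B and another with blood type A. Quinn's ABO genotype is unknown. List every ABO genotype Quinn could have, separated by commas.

For each candidate genotype of Quinn, check whether crossing it with I^B i can produce every observed child phenotype.
  I^A I^A → possible child types {A, AB} ✗
  I^A I^B → possible child types {A, B, AB} ✓
  I^A i → possible child types {O, A, B, AB} ✓
  I^B I^B → possible child types {B} ✗
  I^B i → possible child types {O, B} ✗
  i i → possible child types {O, B} ✗

I^A I^B, I^A i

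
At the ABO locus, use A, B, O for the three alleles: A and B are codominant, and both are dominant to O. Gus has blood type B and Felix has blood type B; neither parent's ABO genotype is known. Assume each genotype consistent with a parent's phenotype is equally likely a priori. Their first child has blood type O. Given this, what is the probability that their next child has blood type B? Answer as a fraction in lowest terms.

3/4

Possible genotypes: Gus ∈ {BB, BO}; Felix ∈ {BB, BO}.
Weight each parental genotype pair by prior × P(type-O child):
  BO × BO: posterior weight 1; P(next child type B) = 3/4.
Weighted sum = 3/4.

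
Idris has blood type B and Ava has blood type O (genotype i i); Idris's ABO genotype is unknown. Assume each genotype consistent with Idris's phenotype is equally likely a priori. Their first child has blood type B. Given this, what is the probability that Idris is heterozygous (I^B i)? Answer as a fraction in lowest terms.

1/3

Possible genotypes: Idris ∈ {I^B I^B, I^B i}; Ava ∈ {i i}.
Weight each parental genotype pair by prior × P(type-B child):
  I^B I^B × i i: posterior weight 2/3.
  I^B i × i i: posterior weight 1/3.
Sum the posterior weight over pairs where Idris is I^B i: 1/3.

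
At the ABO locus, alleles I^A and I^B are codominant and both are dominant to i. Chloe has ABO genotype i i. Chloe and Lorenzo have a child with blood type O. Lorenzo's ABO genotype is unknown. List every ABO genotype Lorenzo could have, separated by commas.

I^A i, I^B i, i i

For each candidate genotype of Lorenzo, check whether crossing it with i i can produce every observed child phenotype.
  I^A I^A → possible child types {A} ✗
  I^A I^B → possible child types {A, B} ✗
  I^A i → possible child types {O, A} ✓
  I^B I^B → possible child types {B} ✗
  I^B i → possible child types {O, B} ✓
  i i → possible child types {O} ✓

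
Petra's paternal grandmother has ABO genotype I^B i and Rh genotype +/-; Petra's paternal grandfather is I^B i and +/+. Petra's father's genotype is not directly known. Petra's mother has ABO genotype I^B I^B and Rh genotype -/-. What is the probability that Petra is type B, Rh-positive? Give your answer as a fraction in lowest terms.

Petra's father's ABO genotype from I^B i × I^B i: 1/4 I^B I^B, 1/2 I^B i, 1/4 i i.
Crossing each possibility with the mother I^B I^B and summing P(type B): 1/4·1 + 1/2·1 + 1/4·1 = 1.
Similarly for Rh via the father's Rh distribution: P(Rh+) = 3/4.
Independent loci: 1 × 3/4 = 3/4.

3/4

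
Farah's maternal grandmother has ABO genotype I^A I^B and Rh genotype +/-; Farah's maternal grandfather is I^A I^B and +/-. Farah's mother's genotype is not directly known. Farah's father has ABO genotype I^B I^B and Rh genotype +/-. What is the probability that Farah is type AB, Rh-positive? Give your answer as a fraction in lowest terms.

Farah's mother's ABO genotype from I^A I^B × I^A I^B: 1/4 I^A I^A, 1/2 I^A I^B, 1/4 I^B I^B.
Crossing each possibility with the father I^B I^B and summing P(type AB): 1/4·1 + 1/2·1/2 + 1/4·0 = 1/2.
Similarly for Rh via the mother's Rh distribution: P(Rh+) = 3/4.
Independent loci: 1/2 × 3/4 = 3/8.

3/8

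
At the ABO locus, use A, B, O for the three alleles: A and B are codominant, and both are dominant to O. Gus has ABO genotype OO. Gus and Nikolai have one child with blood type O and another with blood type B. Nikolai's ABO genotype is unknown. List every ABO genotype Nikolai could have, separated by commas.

For each candidate genotype of Nikolai, check whether crossing it with OO can produce every observed child phenotype.
  AA → possible child types {A} ✗
  AB → possible child types {A, B} ✗
  AO → possible child types {O, A} ✗
  BB → possible child types {B} ✗
  BO → possible child types {O, B} ✓
  OO → possible child types {O} ✗

BO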